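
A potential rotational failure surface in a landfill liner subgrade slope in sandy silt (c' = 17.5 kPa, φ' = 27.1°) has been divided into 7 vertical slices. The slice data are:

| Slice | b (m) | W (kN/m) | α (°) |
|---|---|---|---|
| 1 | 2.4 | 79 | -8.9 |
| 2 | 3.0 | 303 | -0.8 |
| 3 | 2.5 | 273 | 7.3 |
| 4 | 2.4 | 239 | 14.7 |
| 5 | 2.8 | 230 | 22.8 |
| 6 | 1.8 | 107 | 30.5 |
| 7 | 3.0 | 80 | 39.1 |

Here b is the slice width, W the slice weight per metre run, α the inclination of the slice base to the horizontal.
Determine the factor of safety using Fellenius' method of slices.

FS = 3.59

Ordinary method of slices: FS = Σ[c'·Δl_i + (W_i cosα_i)·tanφ'] / Σ W_i sinα_i, with Δl_i = b_i / cosα_i.
Slice 1: Δl = 2.4/cos(-8.9°) = 2.429 m; N'_1 = 79·cos(-8.9°) = 78.0; c'Δl = 42.51; W sinα = -12.2
Slice 2: Δl = 3.0/cos(-0.8°) = 3.000 m; N'_2 = 303·cos(-0.8°) = 303.0; c'Δl = 52.51; W sinα = -4.2
Slice 3: Δl = 2.5/cos7.3° = 2.520 m; N'_3 = 273·cos7.3° = 270.8; c'Δl = 44.11; W sinα = 34.7
Slice 4: Δl = 2.4/cos14.7° = 2.481 m; N'_4 = 239·cos14.7° = 231.2; c'Δl = 43.42; W sinα = 60.6
Slice 5: Δl = 2.8/cos22.8° = 3.037 m; N'_5 = 230·cos22.8° = 212.0; c'Δl = 53.15; W sinα = 89.1
Slice 6: Δl = 1.8/cos30.5° = 2.089 m; N'_6 = 107·cos30.5° = 92.2; c'Δl = 36.56; W sinα = 54.3
Slice 7: Δl = 3.0/cos39.1° = 3.866 m; N'_7 = 80·cos39.1° = 62.1; c'Δl = 67.65; W sinα = 50.5
Σc'Δl = 339.9 kN/m; ΣN' = 1249.3 kN/m; ΣW sinα = 272.8 kN/m
Resisting = 339.9 + 1249.3·tan27.1° = 339.9 + 639.3 = 979.2 kN/m
FS = 979.2 / 272.8 = 3.590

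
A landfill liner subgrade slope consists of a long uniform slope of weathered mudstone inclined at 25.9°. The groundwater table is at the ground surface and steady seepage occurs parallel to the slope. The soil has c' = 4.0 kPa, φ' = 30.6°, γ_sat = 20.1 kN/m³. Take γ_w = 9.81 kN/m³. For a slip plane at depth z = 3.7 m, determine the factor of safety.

FS = 0.76

With seepage parallel to the slope and the water table at the surface, the effective normal stress on the slip plane uses the buoyant unit weight γ' = γ_sat − γ_w while the driving shear stress uses γ_sat:
FS = [c' + γ' z cos²β tanφ'] / [γ_sat z sinβ cosβ]
γ' = 20.1 − 9.81 = 10.29 kN/m³
Numerator = 4.0 + 10.29·3.7·cos²25.9°·tan30.6° = 4.0 + 10.29·3.7·0.8092·0.5914 = 22.220 kPa
Denominator = 20.1·3.7·sin25.9°·cos25.9° = 20.1·3.7·0.4368·0.8996 = 29.222 kPa
FS = 22.220 / 29.222 = 0.760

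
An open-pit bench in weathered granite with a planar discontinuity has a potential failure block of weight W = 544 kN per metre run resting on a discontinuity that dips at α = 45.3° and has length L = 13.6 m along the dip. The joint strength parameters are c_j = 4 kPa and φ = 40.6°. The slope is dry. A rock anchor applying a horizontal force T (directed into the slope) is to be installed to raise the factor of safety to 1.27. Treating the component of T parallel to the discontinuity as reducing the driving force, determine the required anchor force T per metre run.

T = 72 kN/m

Resolving forces along and normal to the sliding plane, with the horizontal anchor force T adding T·sinα to the effective normal force and T·cosα acting up the plane against the driving force:
FS = [c_jL + (W cosα + T sinα) tanφ] / [W sinα − T cosα]
Without the anchor: N' = 382.6 kN/m, driving T_d = 386.7 kN/m, resisting R = 4·13.6 + 382.6·tan40.6° = 382.4 kN/m, FS = 0.99.
Setting FS = 1.27 and solving for T:
1.27·(386.7 − T cos45.3°) = 382.4 + T sin45.3°·tan40.6°
T·(sin45.3°·tan40.6° + 1.27·cos45.3°) = 1.27·386.7 − 382.4
T·(0.7108·0.8571 + 1.27·0.7034) = 491.1 − 382.4 = 108.7
T·1.5025 = 108.7
T = 72.4 kN/m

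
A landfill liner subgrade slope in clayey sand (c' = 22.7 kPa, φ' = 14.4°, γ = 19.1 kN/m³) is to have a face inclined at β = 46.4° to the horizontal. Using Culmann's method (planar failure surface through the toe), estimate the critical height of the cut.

H_c = 21.94 m

Culmann's analysis gives the critical failure plane at α_cr = (β + φ')/2 = (46.4 + 14.4)/2 = 30.4°, and the critical height
H_c = (4c'/γ) · sinβ cosφ' / [1 − cos(β − φ')]
    = (4·22.7/19.1) · sin46.4°·cos14.4° / [1 − cos(32.0°)]
    = 4.754 · 0.7242·0.9686 / [1 − 0.8480]
    = 4.754 · 0.7014 / 0.1520
    = 21.94 m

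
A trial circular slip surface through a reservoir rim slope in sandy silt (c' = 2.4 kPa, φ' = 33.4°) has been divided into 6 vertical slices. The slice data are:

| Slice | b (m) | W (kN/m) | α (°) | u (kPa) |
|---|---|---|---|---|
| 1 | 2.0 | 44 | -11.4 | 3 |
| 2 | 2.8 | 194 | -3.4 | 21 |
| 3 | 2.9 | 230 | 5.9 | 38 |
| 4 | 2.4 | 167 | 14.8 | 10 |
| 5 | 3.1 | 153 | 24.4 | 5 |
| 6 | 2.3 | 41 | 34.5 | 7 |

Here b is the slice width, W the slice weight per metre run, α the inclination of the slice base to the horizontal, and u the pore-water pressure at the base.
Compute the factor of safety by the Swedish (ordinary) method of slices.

FS = 3.10

Ordinary method of slices: FS = Σ[c'·Δl_i + (W_i cosα_i − u_i·Δl_i)·tanφ'] / Σ W_i sinα_i, with Δl_i = b_i / cosα_i.
Slice 1: Δl = 2.0/cos(-11.4°) = 2.040 m; N'_1 = 44·cos(-11.4°) − 3·2.040 = 37.0; c'Δl = 4.90; W sinα = -8.7
Slice 2: Δl = 2.8/cos(-3.4°) = 2.805 m; N'_2 = 194·cos(-3.4°) − 21·2.805 = 134.8; c'Δl = 6.73; W sinα = -11.5
Slice 3: Δl = 2.9/cos5.9° = 2.915 m; N'_3 = 230·cos5.9° − 38·2.915 = 118.0; c'Δl = 7.00; W sinα = 23.6
Slice 4: Δl = 2.4/cos14.8° = 2.482 m; N'_4 = 167·cos14.8° − 10·2.482 = 136.6; c'Δl = 5.96; W sinα = 42.7
Slice 5: Δl = 3.1/cos24.4° = 3.404 m; N'_5 = 153·cos24.4° − 5·3.404 = 122.3; c'Δl = 8.17; W sinα = 63.2
Slice 6: Δl = 2.3/cos34.5° = 2.791 m; N'_6 = 41·cos34.5° − 7·2.791 = 14.3; c'Δl = 6.70; W sinα = 23.2
Σc'Δl = 39.5 kN/m; ΣN' = 563.0 kN/m; ΣW sinα = 132.5 kN/m
Resisting = 39.5 + 563.0·tan33.4° = 39.5 + 371.2 = 410.7 kN/m
FS = 410.7 / 132.5 = 3.099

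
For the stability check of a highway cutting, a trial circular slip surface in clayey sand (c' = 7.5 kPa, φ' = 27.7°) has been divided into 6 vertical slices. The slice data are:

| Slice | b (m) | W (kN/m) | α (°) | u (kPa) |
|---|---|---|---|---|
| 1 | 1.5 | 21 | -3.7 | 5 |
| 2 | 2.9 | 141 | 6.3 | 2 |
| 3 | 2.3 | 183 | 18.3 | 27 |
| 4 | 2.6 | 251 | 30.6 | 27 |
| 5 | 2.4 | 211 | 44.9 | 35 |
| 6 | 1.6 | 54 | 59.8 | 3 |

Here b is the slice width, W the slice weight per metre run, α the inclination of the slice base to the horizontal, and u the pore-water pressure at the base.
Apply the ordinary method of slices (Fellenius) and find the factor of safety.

Ordinary method of slices: FS = Σ[c'·Δl_i + (W_i cosα_i − u_i·Δl_i)·tanφ'] / Σ W_i sinα_i, with Δl_i = b_i / cosα_i.
Slice 1: Δl = 1.5/cos(-3.7°) = 1.503 m; N'_1 = 21·cos(-3.7°) − 5·1.503 = 13.4; c'Δl = 11.27; W sinα = -1.4
Slice 2: Δl = 2.9/cos6.3° = 2.918 m; N'_2 = 141·cos6.3° − 2·2.918 = 134.3; c'Δl = 21.88; W sinα = 15.5
Slice 3: Δl = 2.3/cos18.3° = 2.423 m; N'_3 = 183·cos18.3° − 27·2.423 = 108.3; c'Δl = 18.17; W sinα = 57.5
Slice 4: Δl = 2.6/cos30.6° = 3.021 m; N'_4 = 251·cos30.6° − 27·3.021 = 134.5; c'Δl = 22.65; W sinα = 127.8
Slice 5: Δl = 2.4/cos44.9° = 3.388 m; N'_5 = 211·cos44.9° − 35·3.388 = 30.9; c'Δl = 25.41; W sinα = 148.9
Slice 6: Δl = 1.6/cos59.8° = 3.181 m; N'_6 = 54·cos59.8° − 3·3.181 = 17.6; c'Δl = 23.86; W sinα = 46.7
Σc'Δl = 123.2 kN/m; ΣN' = 439.1 kN/m; ΣW sinα = 395.0 kN/m
Resisting = 123.2 + 439.1·tan27.7° = 123.2 + 230.5 = 353.8 kN/m
FS = 353.8 / 395.0 = 0.896

FS = 0.90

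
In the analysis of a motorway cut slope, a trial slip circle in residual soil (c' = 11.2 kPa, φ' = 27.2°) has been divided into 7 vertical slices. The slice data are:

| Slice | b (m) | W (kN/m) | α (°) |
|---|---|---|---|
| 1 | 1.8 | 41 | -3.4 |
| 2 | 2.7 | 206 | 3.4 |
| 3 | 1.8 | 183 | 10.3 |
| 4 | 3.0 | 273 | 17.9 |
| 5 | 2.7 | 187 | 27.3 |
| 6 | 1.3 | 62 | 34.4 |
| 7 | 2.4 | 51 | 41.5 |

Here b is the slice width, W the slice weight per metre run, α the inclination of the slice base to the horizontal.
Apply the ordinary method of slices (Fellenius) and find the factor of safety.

Ordinary method of slices: FS = Σ[c'·Δl_i + (W_i cosα_i)·tanφ'] / Σ W_i sinα_i, with Δl_i = b_i / cosα_i.
Slice 1: Δl = 1.8/cos(-3.4°) = 1.803 m; N'_1 = 41·cos(-3.4°) = 40.9; c'Δl = 20.20; W sinα = -2.4
Slice 2: Δl = 2.7/cos3.4° = 2.705 m; N'_2 = 206·cos3.4° = 205.6; c'Δl = 30.29; W sinα = 12.2
Slice 3: Δl = 1.8/cos10.3° = 1.829 m; N'_3 = 183·cos10.3° = 180.1; c'Δl = 20.49; W sinα = 32.7
Slice 4: Δl = 3.0/cos17.9° = 3.153 m; N'_4 = 273·cos17.9° = 259.8; c'Δl = 35.31; W sinα = 83.9
Slice 5: Δl = 2.7/cos27.3° = 3.038 m; N'_5 = 187·cos27.3° = 166.2; c'Δl = 34.03; W sinα = 85.8
Slice 6: Δl = 1.3/cos34.4° = 1.576 m; N'_6 = 62·cos34.4° = 51.2; c'Δl = 17.65; W sinα = 35.0
Slice 7: Δl = 2.4/cos41.5° = 3.204 m; N'_7 = 51·cos41.5° = 38.2; c'Δl = 35.89; W sinα = 33.8
Σc'Δl = 193.9 kN/m; ΣN' = 941.9 kN/m; ΣW sinα = 281.0 kN/m
Resisting = 193.9 + 941.9·tan27.2° = 193.9 + 484.1 = 677.9 kN/m
FS = 677.9 / 281.0 = 2.413

FS = 2.41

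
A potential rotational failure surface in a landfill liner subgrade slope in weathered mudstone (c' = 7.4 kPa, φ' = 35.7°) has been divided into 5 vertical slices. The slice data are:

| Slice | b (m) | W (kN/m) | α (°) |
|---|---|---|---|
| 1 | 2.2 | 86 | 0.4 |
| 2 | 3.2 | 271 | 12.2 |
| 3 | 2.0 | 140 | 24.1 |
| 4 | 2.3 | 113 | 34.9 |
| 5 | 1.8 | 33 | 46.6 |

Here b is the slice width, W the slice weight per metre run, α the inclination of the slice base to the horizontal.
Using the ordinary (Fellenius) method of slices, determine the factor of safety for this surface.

FS = 2.57

Ordinary method of slices: FS = Σ[c'·Δl_i + (W_i cosα_i)·tanφ'] / Σ W_i sinα_i, with Δl_i = b_i / cosα_i.
Slice 1: Δl = 2.2/cos0.4° = 2.200 m; N'_1 = 86·cos0.4° = 86.0; c'Δl = 16.28; W sinα = 0.6
Slice 2: Δl = 3.2/cos12.2° = 3.274 m; N'_2 = 271·cos12.2° = 264.9; c'Δl = 24.23; W sinα = 57.3
Slice 3: Δl = 2.0/cos24.1° = 2.191 m; N'_3 = 140·cos24.1° = 127.8; c'Δl = 16.21; W sinα = 57.2
Slice 4: Δl = 2.3/cos34.9° = 2.804 m; N'_4 = 113·cos34.9° = 92.7; c'Δl = 20.75; W sinα = 64.7
Slice 5: Δl = 1.8/cos46.6° = 2.620 m; N'_5 = 33·cos46.6° = 22.7; c'Δl = 19.39; W sinα = 24.0
Σc'Δl = 96.9 kN/m; ΣN' = 594.0 kN/m; ΣW sinα = 203.7 kN/m
Resisting = 96.9 + 594.0·tan35.7° = 96.9 + 426.9 = 523.7 kN/m
FS = 523.7 / 203.7 = 2.571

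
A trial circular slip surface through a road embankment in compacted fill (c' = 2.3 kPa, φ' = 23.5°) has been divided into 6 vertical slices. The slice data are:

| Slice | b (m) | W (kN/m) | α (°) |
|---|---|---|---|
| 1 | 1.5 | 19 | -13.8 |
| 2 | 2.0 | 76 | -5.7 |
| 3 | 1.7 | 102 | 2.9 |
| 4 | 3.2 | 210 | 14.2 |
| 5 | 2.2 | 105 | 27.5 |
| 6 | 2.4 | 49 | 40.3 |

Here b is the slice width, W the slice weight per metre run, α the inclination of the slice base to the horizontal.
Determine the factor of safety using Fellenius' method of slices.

FS = 2.11

Ordinary method of slices: FS = Σ[c'·Δl_i + (W_i cosα_i)·tanφ'] / Σ W_i sinα_i, with Δl_i = b_i / cosα_i.
Slice 1: Δl = 1.5/cos(-13.8°) = 1.545 m; N'_1 = 19·cos(-13.8°) = 18.5; c'Δl = 3.55; W sinα = -4.5
Slice 2: Δl = 2.0/cos(-5.7°) = 2.010 m; N'_2 = 76·cos(-5.7°) = 75.6; c'Δl = 4.62; W sinα = -7.5
Slice 3: Δl = 1.7/cos2.9° = 1.702 m; N'_3 = 102·cos2.9° = 101.9; c'Δl = 3.92; W sinα = 5.2
Slice 4: Δl = 3.2/cos14.2° = 3.301 m; N'_4 = 210·cos14.2° = 203.6; c'Δl = 7.59; W sinα = 51.5
Slice 5: Δl = 2.2/cos27.5° = 2.480 m; N'_5 = 105·cos27.5° = 93.1; c'Δl = 5.70; W sinα = 48.5
Slice 6: Δl = 2.4/cos40.3° = 3.147 m; N'_6 = 49·cos40.3° = 37.4; c'Δl = 7.24; W sinα = 31.7
Σc'Δl = 32.6 kN/m; ΣN' = 530.0 kN/m; ΣW sinα = 124.8 kN/m
Resisting = 32.6 + 530.0·tan23.5° = 32.6 + 230.5 = 263.1 kN/m
FS = 263.1 / 124.8 = 2.109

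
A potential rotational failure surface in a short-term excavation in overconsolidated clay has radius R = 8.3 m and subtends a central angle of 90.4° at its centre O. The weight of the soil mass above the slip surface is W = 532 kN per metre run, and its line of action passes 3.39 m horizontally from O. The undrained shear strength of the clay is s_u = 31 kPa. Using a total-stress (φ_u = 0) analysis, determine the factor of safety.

Taking moments about the centre O, the resisting moment is provided by the undrained shear strength acting along the arc:
Arc length L_a = R·θ = 8.3·(90.4°·π/180) = 8.3·1.5778 = 13.10 m
M_R = s_u·L_a·R = 31·13.10·8.3 = 3369.5 kN·m/m
M_D = W·d = 532·3.39 = 1803.5 kN·m/m
FS = M_R / M_D = 3369.5 / 1803.5 = 1.868

FS = 1.87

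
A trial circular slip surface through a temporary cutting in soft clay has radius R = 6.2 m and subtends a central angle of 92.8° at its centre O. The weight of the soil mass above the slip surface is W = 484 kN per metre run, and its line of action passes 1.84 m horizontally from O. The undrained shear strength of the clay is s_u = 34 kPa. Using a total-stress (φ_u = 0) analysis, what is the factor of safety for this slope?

FS = 2.38

Taking moments about the centre O, the resisting moment is provided by the undrained shear strength acting along the arc:
Arc length L_a = R·θ = 6.2·(92.8°·π/180) = 6.2·1.6197 = 10.04 m
M_R = s_u·L_a·R = 34·10.04·6.2 = 2116.8 kN·m/m
M_D = W·d = 484·1.84 = 890.6 kN·m/m
FS = M_R / M_D = 2116.8 / 890.6 = 2.377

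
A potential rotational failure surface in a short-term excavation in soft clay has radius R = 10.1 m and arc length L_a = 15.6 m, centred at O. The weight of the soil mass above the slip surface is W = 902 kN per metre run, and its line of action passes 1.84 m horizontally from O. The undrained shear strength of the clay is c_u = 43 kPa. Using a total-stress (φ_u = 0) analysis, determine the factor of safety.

Taking moments about the centre O, the resisting moment is provided by the undrained shear strength acting along the arc:
M_R = c_u·L_a·R = 43·15.60·10.1 = 6775.1 kN·m/m
M_D = W·d = 902·1.84 = 1659.7 kN·m/m
FS = M_R / M_D = 6775.1 / 1659.7 = 4.082

FS = 4.08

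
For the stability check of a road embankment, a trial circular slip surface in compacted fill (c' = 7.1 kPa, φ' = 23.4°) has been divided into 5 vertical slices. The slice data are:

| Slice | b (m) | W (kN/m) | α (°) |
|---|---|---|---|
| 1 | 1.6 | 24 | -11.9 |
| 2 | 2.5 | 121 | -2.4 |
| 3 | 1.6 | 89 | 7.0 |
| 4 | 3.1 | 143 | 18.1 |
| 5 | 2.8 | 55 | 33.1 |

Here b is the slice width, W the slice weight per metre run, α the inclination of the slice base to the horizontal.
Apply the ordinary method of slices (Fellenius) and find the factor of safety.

FS = 3.55

Ordinary method of slices: FS = Σ[c'·Δl_i + (W_i cosα_i)·tanφ'] / Σ W_i sinα_i, with Δl_i = b_i / cosα_i.
Slice 1: Δl = 1.6/cos(-11.9°) = 1.635 m; N'_1 = 24·cos(-11.9°) = 23.5; c'Δl = 11.61; W sinα = -4.9
Slice 2: Δl = 2.5/cos(-2.4°) = 2.502 m; N'_2 = 121·cos(-2.4°) = 120.9; c'Δl = 17.77; W sinα = -5.1
Slice 3: Δl = 1.6/cos7.0° = 1.612 m; N'_3 = 89·cos7.0° = 88.3; c'Δl = 11.45; W sinα = 10.8
Slice 4: Δl = 3.1/cos18.1° = 3.261 m; N'_4 = 143·cos18.1° = 135.9; c'Δl = 23.16; W sinα = 44.4
Slice 5: Δl = 2.8/cos33.1° = 3.342 m; N'_5 = 55·cos33.1° = 46.1; c'Δl = 23.73; W sinα = 30.0
Σc'Δl = 87.7 kN/m; ΣN' = 414.7 kN/m; ΣW sinα = 75.3 kN/m
Resisting = 87.7 + 414.7·tan23.4° = 87.7 + 179.5 = 267.2 kN/m
FS = 267.2 / 75.3 = 3.548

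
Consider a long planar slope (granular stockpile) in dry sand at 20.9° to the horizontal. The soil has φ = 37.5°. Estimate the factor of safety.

FS = 2.01

For a dry cohesionless infinite slope the factor of safety is FS = tanφ / tanβ.
FS = tan37.5° / tan20.9° = 0.7673 / 0.3819 = 2.009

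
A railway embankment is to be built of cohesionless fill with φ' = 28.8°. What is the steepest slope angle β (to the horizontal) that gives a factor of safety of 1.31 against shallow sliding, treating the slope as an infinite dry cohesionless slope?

For an infinite dry cohesionless slope FS = tanφ'/tanβ, so tanβ = tanφ' / FS.
tanβ = tan28.8° / 1.31 = 0.5498 / 1.31 = 0.4197
β = arctan(0.4197) = 22.77°

β = 22.8°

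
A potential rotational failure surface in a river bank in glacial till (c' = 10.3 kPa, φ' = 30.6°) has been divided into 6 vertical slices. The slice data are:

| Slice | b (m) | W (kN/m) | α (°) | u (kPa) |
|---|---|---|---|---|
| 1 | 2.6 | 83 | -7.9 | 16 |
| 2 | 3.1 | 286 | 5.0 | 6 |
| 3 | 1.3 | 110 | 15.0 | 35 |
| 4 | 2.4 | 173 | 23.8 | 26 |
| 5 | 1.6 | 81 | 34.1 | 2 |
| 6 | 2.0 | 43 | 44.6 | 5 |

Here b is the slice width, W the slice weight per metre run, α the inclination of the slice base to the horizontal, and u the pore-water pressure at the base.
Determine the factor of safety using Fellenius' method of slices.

Ordinary method of slices: FS = Σ[c'·Δl_i + (W_i cosα_i − u_i·Δl_i)·tanφ'] / Σ W_i sinα_i, with Δl_i = b_i / cosα_i.
Slice 1: Δl = 2.6/cos(-7.9°) = 2.625 m; N'_1 = 83·cos(-7.9°) − 16·2.625 = 40.2; c'Δl = 27.04; W sinα = -11.4
Slice 2: Δl = 3.1/cos5.0° = 3.112 m; N'_2 = 286·cos5.0° − 6·3.112 = 266.2; c'Δl = 32.05; W sinα = 24.9
Slice 3: Δl = 1.3/cos15.0° = 1.346 m; N'_3 = 110·cos15.0° − 35·1.346 = 59.1; c'Δl = 13.86; W sinα = 28.5
Slice 4: Δl = 2.4/cos23.8° = 2.623 m; N'_4 = 173·cos23.8° − 26·2.623 = 90.1; c'Δl = 27.02; W sinα = 69.8
Slice 5: Δl = 1.6/cos34.1° = 1.932 m; N'_5 = 81·cos34.1° − 2·1.932 = 63.2; c'Δl = 19.90; W sinα = 45.4
Slice 6: Δl = 2.0/cos44.6° = 2.809 m; N'_6 = 43·cos44.6° − 5·2.809 = 16.6; c'Δl = 28.93; W sinα = 30.2
Σc'Δl = 148.8 kN/m; ΣN' = 535.5 kN/m; ΣW sinα = 187.4 kN/m
Resisting = 148.8 + 535.5·tan30.6° = 148.8 + 316.7 = 465.5 kN/m
FS = 465.5 / 187.4 = 2.484

FS = 2.48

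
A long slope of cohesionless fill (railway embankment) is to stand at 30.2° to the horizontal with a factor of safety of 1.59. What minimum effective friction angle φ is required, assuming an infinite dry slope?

φ = 42.8°

FS = tanφ/tanβ ⇒ tanφ = FS · tanβ = 1.59 · tan30.2° = 0.9254
φ = arctan(0.9254) = 42.78°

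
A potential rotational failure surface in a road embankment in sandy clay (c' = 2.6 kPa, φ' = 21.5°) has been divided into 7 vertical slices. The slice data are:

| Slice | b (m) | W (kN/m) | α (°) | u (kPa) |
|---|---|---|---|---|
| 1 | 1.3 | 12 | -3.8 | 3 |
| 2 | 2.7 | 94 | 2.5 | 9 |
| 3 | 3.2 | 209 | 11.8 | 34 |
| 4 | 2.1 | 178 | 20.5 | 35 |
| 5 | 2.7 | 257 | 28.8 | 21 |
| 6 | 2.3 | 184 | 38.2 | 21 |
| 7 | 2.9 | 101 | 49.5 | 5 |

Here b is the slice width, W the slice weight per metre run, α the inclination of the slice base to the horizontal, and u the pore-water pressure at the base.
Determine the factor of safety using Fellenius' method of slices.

FS = 0.63

Ordinary method of slices: FS = Σ[c'·Δl_i + (W_i cosα_i − u_i·Δl_i)·tanφ'] / Σ W_i sinα_i, with Δl_i = b_i / cosα_i.
Slice 1: Δl = 1.3/cos(-3.8°) = 1.303 m; N'_1 = 12·cos(-3.8°) − 3·1.303 = 8.1; c'Δl = 3.39; W sinα = -0.8
Slice 2: Δl = 2.7/cos2.5° = 2.703 m; N'_2 = 94·cos2.5° − 9·2.703 = 69.6; c'Δl = 7.03; W sinα = 4.1
Slice 3: Δl = 3.2/cos11.8° = 3.269 m; N'_3 = 209·cos11.8° − 34·3.269 = 93.4; c'Δl = 8.50; W sinα = 42.7
Slice 4: Δl = 2.1/cos20.5° = 2.242 m; N'_4 = 178·cos20.5° − 35·2.242 = 88.3; c'Δl = 5.83; W sinα = 62.3
Slice 5: Δl = 2.7/cos28.8° = 3.081 m; N'_5 = 257·cos28.8° − 21·3.081 = 160.5; c'Δl = 8.01; W sinα = 123.8
Slice 6: Δl = 2.3/cos38.2° = 2.927 m; N'_6 = 184·cos38.2° − 21·2.927 = 83.1; c'Δl = 7.61; W sinα = 113.8
Slice 7: Δl = 2.9/cos49.5° = 4.465 m; N'_7 = 101·cos49.5° − 5·4.465 = 43.3; c'Δl = 11.61; W sinα = 76.8
Σc'Δl = 52.0 kN/m; ΣN' = 546.3 kN/m; ΣW sinα = 422.8 kN/m
Resisting = 52.0 + 546.3·tan21.5° = 52.0 + 215.2 = 267.1 kN/m
FS = 267.1 / 422.8 = 0.632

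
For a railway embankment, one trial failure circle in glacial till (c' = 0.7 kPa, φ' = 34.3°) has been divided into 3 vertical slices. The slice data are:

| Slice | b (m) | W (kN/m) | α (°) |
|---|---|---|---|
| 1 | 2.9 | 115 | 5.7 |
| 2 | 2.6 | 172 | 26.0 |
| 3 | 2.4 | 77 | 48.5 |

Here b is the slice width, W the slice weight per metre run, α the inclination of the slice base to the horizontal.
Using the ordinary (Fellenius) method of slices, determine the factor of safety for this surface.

FS = 1.56

Ordinary method of slices: FS = Σ[c'·Δl_i + (W_i cosα_i)·tanφ'] / Σ W_i sinα_i, with Δl_i = b_i / cosα_i.
Slice 1: Δl = 2.9/cos5.7° = 2.914 m; N'_1 = 115·cos5.7° = 114.4; c'Δl = 2.04; W sinα = 11.4
Slice 2: Δl = 2.6/cos26.0° = 2.893 m; N'_2 = 172·cos26.0° = 154.6; c'Δl = 2.02; W sinα = 75.4
Slice 3: Δl = 2.4/cos48.5° = 3.622 m; N'_3 = 77·cos48.5° = 51.0; c'Δl = 2.54; W sinα = 57.7
Σc'Δl = 6.6 kN/m; ΣN' = 320.0 kN/m; ΣW sinα = 144.5 kN/m
Resisting = 6.6 + 320.0·tan34.3° = 6.6 + 218.3 = 224.9 kN/m
FS = 224.9 / 144.5 = 1.557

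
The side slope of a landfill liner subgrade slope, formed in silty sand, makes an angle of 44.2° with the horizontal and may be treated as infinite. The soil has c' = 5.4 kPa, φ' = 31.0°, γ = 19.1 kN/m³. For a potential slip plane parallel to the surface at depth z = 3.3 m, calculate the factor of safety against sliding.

FS = 0.79

For an infinite slope with a slip plane parallel to the surface (no pore pressure): FS = [c' + γz cos²β tanφ'] / [γz sinβ cosβ].
γz = 19.1·3.3 = 63.03 kN/m²
Numerator = 5.4 + 63.03·cos²44.2°·tan31.0° = 5.4 + 63.03·0.5140·0.6009 = 24.865 kPa
Denominator = 63.03·sin44.2°·cos44.2° = 63.03·0.6972·0.7169 = 31.503 kPa
FS = 24.865 / 31.503 = 0.789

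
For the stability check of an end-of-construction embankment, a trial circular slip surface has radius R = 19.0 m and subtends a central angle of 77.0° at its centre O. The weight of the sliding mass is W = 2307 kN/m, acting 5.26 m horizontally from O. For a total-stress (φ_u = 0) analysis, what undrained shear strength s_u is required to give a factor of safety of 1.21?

s_u = 30.3 kPa

FS = s_u·L_a·R / (W·d), so s_u = FS·W·d / (L_a·R).
Arc length L_a = R·θ = 19.0·(77.0°·π/180) = 19.0·1.3439 = 25.53 m
s_u = 1.21·2307·5.26 / (25.53·19.0) = 14683.1 / 485.15 = 30.27 kPa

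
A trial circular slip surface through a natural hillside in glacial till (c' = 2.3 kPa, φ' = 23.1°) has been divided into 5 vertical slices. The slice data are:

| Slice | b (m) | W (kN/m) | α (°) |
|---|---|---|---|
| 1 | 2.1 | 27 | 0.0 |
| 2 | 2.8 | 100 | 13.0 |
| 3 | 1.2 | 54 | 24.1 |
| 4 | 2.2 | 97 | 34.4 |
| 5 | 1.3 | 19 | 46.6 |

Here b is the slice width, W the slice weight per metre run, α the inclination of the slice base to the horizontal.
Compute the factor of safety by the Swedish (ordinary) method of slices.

Ordinary method of slices: FS = Σ[c'·Δl_i + (W_i cosα_i)·tanφ'] / Σ W_i sinα_i, with Δl_i = b_i / cosα_i.
Slice 1: Δl = 2.1/cos0.0° = 2.100 m; N'_1 = 27·cos0.0° = 27.0; c'Δl = 4.83; W sinα = 0.0
Slice 2: Δl = 2.8/cos13.0° = 2.874 m; N'_2 = 100·cos13.0° = 97.4; c'Δl = 6.61; W sinα = 22.5
Slice 3: Δl = 1.2/cos24.1° = 1.315 m; N'_3 = 54·cos24.1° = 49.3; c'Δl = 3.02; W sinα = 22.0
Slice 4: Δl = 2.2/cos34.4° = 2.666 m; N'_4 = 97·cos34.4° = 80.0; c'Δl = 6.13; W sinα = 54.8
Slice 5: Δl = 1.3/cos46.6° = 1.892 m; N'_5 = 19·cos46.6° = 13.1; c'Δl = 4.35; W sinα = 13.8
Σc'Δl = 24.9 kN/m; ΣN' = 266.8 kN/m; ΣW sinα = 113.2 kN/m
Resisting = 24.9 + 266.8·tan23.1° = 24.9 + 113.8 = 138.8 kN/m
FS = 138.8 / 113.2 = 1.226

FS = 1.23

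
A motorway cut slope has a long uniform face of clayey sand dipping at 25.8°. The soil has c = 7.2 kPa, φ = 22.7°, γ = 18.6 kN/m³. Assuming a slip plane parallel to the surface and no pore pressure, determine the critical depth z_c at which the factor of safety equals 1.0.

z_c = 7.33 m

Setting FS = 1.00 in FS = [c + γz cos²β tanφ] / [γz sinβ cosβ] and solving for z:
z = c / [γ cosβ (FS·sinβ − cosβ·tanφ)]
  = 7.2 / [18.6·cos25.8°·(1.00·sin25.8° − cos25.8°·tan22.7°)]
  = 7.2 / [18.6·0.9003·(1.00·0.4352 − 0.9003·0.4183)]
  = 7.2 / 0.9816 = 7.335 m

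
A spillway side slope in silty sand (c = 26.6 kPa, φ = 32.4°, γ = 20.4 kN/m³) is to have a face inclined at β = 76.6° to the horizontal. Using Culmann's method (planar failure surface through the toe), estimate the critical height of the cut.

Culmann's analysis gives the critical failure plane at α_cr = (β + φ)/2 = (76.6 + 32.4)/2 = 54.5°, and the critical height
H_c = (4c/γ) · sinβ cosφ / [1 − cos(β − φ)]
    = (4·26.6/20.4) · sin76.6°·cos32.4° / [1 − cos(44.2°)]
    = 5.216 · 0.9728·0.8443 / [1 − 0.7169]
    = 5.216 · 0.8213 / 0.2831
    = 15.13 m

H_c = 15.13 m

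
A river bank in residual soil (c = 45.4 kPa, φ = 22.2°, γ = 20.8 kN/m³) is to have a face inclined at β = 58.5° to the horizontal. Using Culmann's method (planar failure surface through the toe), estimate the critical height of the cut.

Culmann's analysis gives the critical failure plane at α_cr = (β + φ)/2 = (58.5 + 22.2)/2 = 40.4°, and the critical height
H_c = (4c/γ) · sinβ cosφ / [1 − cos(β − φ)]
    = (4·45.4/20.8) · sin58.5°·cos22.2° / [1 − cos(36.3°)]
    = 8.731 · 0.8526·0.9259 / [1 − 0.8059]
    = 8.731 · 0.7894 / 0.1941
    = 35.51 m

H_c = 35.51 m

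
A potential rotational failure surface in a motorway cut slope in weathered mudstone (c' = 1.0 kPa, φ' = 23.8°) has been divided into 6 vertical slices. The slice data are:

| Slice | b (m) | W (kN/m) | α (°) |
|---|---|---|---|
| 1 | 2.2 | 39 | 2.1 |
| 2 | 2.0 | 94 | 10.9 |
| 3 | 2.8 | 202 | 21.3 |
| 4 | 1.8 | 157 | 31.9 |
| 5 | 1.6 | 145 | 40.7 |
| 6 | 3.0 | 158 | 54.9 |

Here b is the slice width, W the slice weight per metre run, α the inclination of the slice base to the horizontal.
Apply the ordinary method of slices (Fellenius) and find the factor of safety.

Ordinary method of slices: FS = Σ[c'·Δl_i + (W_i cosα_i)·tanφ'] / Σ W_i sinα_i, with Δl_i = b_i / cosα_i.
Slice 1: Δl = 2.2/cos2.1° = 2.201 m; N'_1 = 39·cos2.1° = 39.0; c'Δl = 2.20; W sinα = 1.4
Slice 2: Δl = 2.0/cos10.9° = 2.037 m; N'_2 = 94·cos10.9° = 92.3; c'Δl = 2.04; W sinα = 17.8
Slice 3: Δl = 2.8/cos21.3° = 3.005 m; N'_3 = 202·cos21.3° = 188.2; c'Δl = 3.01; W sinα = 73.4
Slice 4: Δl = 1.8/cos31.9° = 2.120 m; N'_4 = 157·cos31.9° = 133.3; c'Δl = 2.12; W sinα = 83.0
Slice 5: Δl = 1.6/cos40.7° = 2.110 m; N'_5 = 145·cos40.7° = 109.9; c'Δl = 2.11; W sinα = 94.6
Slice 6: Δl = 3.0/cos54.9° = 5.217 m; N'_6 = 158·cos54.9° = 90.9; c'Δl = 5.22; W sinα = 129.3
Σc'Δl = 16.7 kN/m; ΣN' = 653.5 kN/m; ΣW sinα = 399.4 kN/m
Resisting = 16.7 + 653.5·tan23.8° = 16.7 + 288.2 = 304.9 kN/m
FS = 304.9 / 399.4 = 0.764

FS = 0.76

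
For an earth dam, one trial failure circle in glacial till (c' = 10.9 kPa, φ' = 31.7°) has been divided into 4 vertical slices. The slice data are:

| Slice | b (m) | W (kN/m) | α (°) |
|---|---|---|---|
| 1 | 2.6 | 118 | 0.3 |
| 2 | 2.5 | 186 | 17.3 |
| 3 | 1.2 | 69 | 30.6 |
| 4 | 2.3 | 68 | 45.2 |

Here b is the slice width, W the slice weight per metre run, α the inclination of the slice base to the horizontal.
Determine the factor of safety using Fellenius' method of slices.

FS = 2.56

Ordinary method of slices: FS = Σ[c'·Δl_i + (W_i cosα_i)·tanφ'] / Σ W_i sinα_i, with Δl_i = b_i / cosα_i.
Slice 1: Δl = 2.6/cos0.3° = 2.600 m; N'_1 = 118·cos0.3° = 118.0; c'Δl = 28.34; W sinα = 0.6
Slice 2: Δl = 2.5/cos17.3° = 2.618 m; N'_2 = 186·cos17.3° = 177.6; c'Δl = 28.54; W sinα = 55.3
Slice 3: Δl = 1.2/cos30.6° = 1.394 m; N'_3 = 69·cos30.6° = 59.4; c'Δl = 15.20; W sinα = 35.1
Slice 4: Δl = 2.3/cos45.2° = 3.264 m; N'_4 = 68·cos45.2° = 47.9; c'Δl = 35.58; W sinα = 48.3
Σc'Δl = 107.7 kN/m; ΣN' = 402.9 kN/m; ΣW sinα = 139.3 kN/m
Resisting = 107.7 + 402.9·tan31.7° = 107.7 + 248.8 = 356.5 kN/m
FS = 356.5 / 139.3 = 2.559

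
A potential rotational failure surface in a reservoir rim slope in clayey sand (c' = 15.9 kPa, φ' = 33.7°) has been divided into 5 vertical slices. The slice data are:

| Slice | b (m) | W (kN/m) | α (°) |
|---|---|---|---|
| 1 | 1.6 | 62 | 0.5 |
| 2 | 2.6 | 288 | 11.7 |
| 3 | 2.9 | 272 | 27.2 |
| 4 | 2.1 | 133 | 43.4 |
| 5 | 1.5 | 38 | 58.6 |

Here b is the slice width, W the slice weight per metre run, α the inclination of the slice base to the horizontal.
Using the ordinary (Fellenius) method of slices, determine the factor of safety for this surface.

Ordinary method of slices: FS = Σ[c'·Δl_i + (W_i cosα_i)·tanφ'] / Σ W_i sinα_i, with Δl_i = b_i / cosα_i.
Slice 1: Δl = 1.6/cos0.5° = 1.600 m; N'_1 = 62·cos0.5° = 62.0; c'Δl = 25.44; W sinα = 0.5
Slice 2: Δl = 2.6/cos11.7° = 2.655 m; N'_2 = 288·cos11.7° = 282.0; c'Δl = 42.22; W sinα = 58.4
Slice 3: Δl = 2.9/cos27.2° = 3.261 m; N'_3 = 272·cos27.2° = 241.9; c'Δl = 51.84; W sinα = 124.3
Slice 4: Δl = 2.1/cos43.4° = 2.890 m; N'_4 = 133·cos43.4° = 96.6; c'Δl = 45.96; W sinα = 91.4
Slice 5: Δl = 1.5/cos58.6° = 2.879 m; N'_5 = 38·cos58.6° = 19.8; c'Δl = 45.78; W sinα = 32.4
Σc'Δl = 211.2 kN/m; ΣN' = 702.4 kN/m; ΣW sinα = 307.1 kN/m
Resisting = 211.2 + 702.4·tan33.7° = 211.2 + 468.4 = 679.7 kN/m
FS = 679.7 / 307.1 = 2.213

FS = 2.21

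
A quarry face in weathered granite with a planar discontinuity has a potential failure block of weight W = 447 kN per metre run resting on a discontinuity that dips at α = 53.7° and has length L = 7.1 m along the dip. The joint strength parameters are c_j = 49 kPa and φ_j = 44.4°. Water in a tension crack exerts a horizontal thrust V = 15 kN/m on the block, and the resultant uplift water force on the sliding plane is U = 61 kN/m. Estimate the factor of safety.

FS = 1.45

Resolving the block weight along and normal to the plane and applying the Mohr–Coulomb strength on the joint:
N' = W cosα − U − V sinα = 447·cos53.7° − 61 − 15·sin53.7° = 191.5 kN/m
Driving force T = W sinα + V cosα = 447·sin53.7° + 15·cos53.7° = 369.1 kN/m
Resisting force R = c_j·L + N'·tanφ_j = 49·7.1 + 191.5·tan44.4° = 347.9 + 187.6 = 535.5 kN/m
FS = R / T = 535.5 / 369.1 = 1.451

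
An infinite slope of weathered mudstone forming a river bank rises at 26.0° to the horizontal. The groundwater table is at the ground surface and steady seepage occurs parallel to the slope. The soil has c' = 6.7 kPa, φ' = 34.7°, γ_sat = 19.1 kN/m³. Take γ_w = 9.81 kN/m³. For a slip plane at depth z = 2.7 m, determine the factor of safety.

With seepage parallel to the slope and the water table at the surface, the effective normal stress on the slip plane uses the buoyant unit weight γ' = γ_sat − γ_w while the driving shear stress uses γ_sat:
FS = [c' + γ' z cos²β tanφ'] / [γ_sat z sinβ cosβ]
γ' = 19.1 − 9.81 = 9.29 kN/m³
Numerator = 6.7 + 9.29·2.7·cos²26.0°·tan34.7° = 6.7 + 9.29·2.7·0.8078·0.6924 = 20.731 kPa
Denominator = 19.1·2.7·sin26.0°·cos26.0° = 19.1·2.7·0.4384·0.8988 = 20.319 kPa
FS = 20.731 / 20.319 = 1.020

FS = 1.02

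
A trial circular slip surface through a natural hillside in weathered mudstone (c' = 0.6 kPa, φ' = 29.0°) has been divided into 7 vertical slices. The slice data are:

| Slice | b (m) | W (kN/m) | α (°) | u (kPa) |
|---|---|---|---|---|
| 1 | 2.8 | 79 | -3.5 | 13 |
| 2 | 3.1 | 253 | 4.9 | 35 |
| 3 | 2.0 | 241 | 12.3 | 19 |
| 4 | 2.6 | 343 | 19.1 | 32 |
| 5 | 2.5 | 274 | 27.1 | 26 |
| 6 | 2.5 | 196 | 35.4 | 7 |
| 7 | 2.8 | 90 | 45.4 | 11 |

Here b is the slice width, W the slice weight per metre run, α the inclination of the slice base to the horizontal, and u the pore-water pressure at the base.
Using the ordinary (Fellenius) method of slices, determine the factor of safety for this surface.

Ordinary method of slices: FS = Σ[c'·Δl_i + (W_i cosα_i − u_i·Δl_i)·tanφ'] / Σ W_i sinα_i, with Δl_i = b_i / cosα_i.
Slice 1: Δl = 2.8/cos(-3.5°) = 2.805 m; N'_1 = 79·cos(-3.5°) − 13·2.805 = 42.4; c'Δl = 1.68; W sinα = -4.8
Slice 2: Δl = 3.1/cos4.9° = 3.111 m; N'_2 = 253·cos4.9° − 35·3.111 = 143.2; c'Δl = 1.87; W sinα = 21.6
Slice 3: Δl = 2.0/cos12.3° = 2.047 m; N'_3 = 241·cos12.3° − 19·2.047 = 196.6; c'Δl = 1.23; W sinα = 51.3
Slice 4: Δl = 2.6/cos19.1° = 2.751 m; N'_4 = 343·cos19.1° − 32·2.751 = 236.1; c'Δl = 1.65; W sinα = 112.2
Slice 5: Δl = 2.5/cos27.1° = 2.808 m; N'_5 = 274·cos27.1° − 26·2.808 = 170.9; c'Δl = 1.68; W sinα = 124.8
Slice 6: Δl = 2.5/cos35.4° = 3.067 m; N'_6 = 196·cos35.4° − 7·3.067 = 138.3; c'Δl = 1.84; W sinα = 113.5
Slice 7: Δl = 2.8/cos45.4° = 3.988 m; N'_7 = 90·cos45.4° − 11·3.988 = 19.3; c'Δl = 2.39; W sinα = 64.1
Σc'Δl = 12.3 kN/m; ΣN' = 946.7 kN/m; ΣW sinα = 482.8 kN/m
Resisting = 12.3 + 946.7·tan29.0° = 12.3 + 524.8 = 537.1 kN/m
FS = 537.1 / 482.8 = 1.113

FS = 1.11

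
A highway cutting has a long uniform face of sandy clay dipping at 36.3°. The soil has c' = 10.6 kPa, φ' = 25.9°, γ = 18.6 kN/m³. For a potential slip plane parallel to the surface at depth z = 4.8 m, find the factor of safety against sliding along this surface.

FS = 0.91

For an infinite slope with a slip plane parallel to the surface (no pore pressure): FS = [c' + γz cos²β tanφ'] / [γz sinβ cosβ].
γz = 18.6·4.8 = 89.28 kN/m²
Numerator = 10.6 + 89.28·cos²36.3°·tan25.9° = 10.6 + 89.28·0.6495·0.4856 = 38.758 kPa
Denominator = 89.28·sin36.3°·cos36.3° = 89.28·0.5920·0.8059 = 42.597 kPa
FS = 38.758 / 42.597 = 0.910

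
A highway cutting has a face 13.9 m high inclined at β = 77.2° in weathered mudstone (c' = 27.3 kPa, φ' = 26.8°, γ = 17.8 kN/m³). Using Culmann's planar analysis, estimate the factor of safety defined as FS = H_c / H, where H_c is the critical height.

H_c = (4c'/γ) · sinβ cosφ' / [1 − cos(β − φ')]
    = (4·27.3/17.8) · sin77.2°·cos26.8° / [1 − cos50.4°]
    = 6.135 · 0.8704 / 0.3626 = 14.73 m
FS = H_c / H = 14.73 / 13.9 = 1.060

FS = 1.06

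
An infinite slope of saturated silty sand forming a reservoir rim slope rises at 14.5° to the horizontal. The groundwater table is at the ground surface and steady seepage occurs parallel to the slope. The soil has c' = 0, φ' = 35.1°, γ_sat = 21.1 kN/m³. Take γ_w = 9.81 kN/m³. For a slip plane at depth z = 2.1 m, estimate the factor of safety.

With seepage parallel to the slope and the water table at the surface, the effective normal stress on the slip plane uses the buoyant unit weight γ' = γ_sat − γ_w while the driving shear stress uses γ_sat:
FS = [c' + γ' z cos²β tanφ'] / [γ_sat z sinβ cosβ]
(For c' = 0 this reduces to FS = (γ'/γ_sat)·tanφ'/tanβ.)
γ' = 21.1 − 9.81 = 11.29 kN/m³
Numerator = 0.0 + 11.29·2.1·cos²14.5°·tan35.1° = 0.0 + 11.29·2.1·0.9373·0.7028 = 15.618 kPa
Denominator = 21.1·2.1·sin14.5°·cos14.5° = 21.1·2.1·0.2504·0.9681 = 10.741 kPa
FS = 15.618 / 10.741 = 1.454

FS = 1.45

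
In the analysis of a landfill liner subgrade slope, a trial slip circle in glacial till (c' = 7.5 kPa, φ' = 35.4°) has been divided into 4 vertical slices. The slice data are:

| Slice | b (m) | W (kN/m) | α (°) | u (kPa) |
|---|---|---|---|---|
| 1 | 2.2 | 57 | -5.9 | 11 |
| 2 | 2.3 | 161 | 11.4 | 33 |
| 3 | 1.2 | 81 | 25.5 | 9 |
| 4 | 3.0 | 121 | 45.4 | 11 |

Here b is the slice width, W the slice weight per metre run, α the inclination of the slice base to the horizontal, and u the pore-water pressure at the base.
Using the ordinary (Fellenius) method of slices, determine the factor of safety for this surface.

FS = 1.54

Ordinary method of slices: FS = Σ[c'·Δl_i + (W_i cosα_i − u_i·Δl_i)·tanφ'] / Σ W_i sinα_i, with Δl_i = b_i / cosα_i.
Slice 1: Δl = 2.2/cos(-5.9°) = 2.212 m; N'_1 = 57·cos(-5.9°) − 11·2.212 = 32.4; c'Δl = 16.59; W sinα = -5.9
Slice 2: Δl = 2.3/cos11.4° = 2.346 m; N'_2 = 161·cos11.4° − 33·2.346 = 80.4; c'Δl = 17.60; W sinα = 31.8
Slice 3: Δl = 1.2/cos25.5° = 1.330 m; N'_3 = 81·cos25.5° − 9·1.330 = 61.1; c'Δl = 9.97; W sinα = 34.9
Slice 4: Δl = 3.0/cos45.4° = 4.273 m; N'_4 = 121·cos45.4° − 11·4.273 = 38.0; c'Δl = 32.04; W sinα = 86.2
Σc'Δl = 76.2 kN/m; ΣN' = 211.9 kN/m; ΣW sinα = 147.0 kN/m
Resisting = 76.2 + 211.9·tan35.4° = 76.2 + 150.6 = 226.8 kN/m
FS = 226.8 / 147.0 = 1.543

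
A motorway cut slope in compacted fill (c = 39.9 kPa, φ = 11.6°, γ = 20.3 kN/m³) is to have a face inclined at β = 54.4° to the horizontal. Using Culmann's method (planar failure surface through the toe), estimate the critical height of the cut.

H_c = 23.52 m

Culmann's analysis gives the critical failure plane at α_cr = (β + φ)/2 = (54.4 + 11.6)/2 = 33.0°, and the critical height
H_c = (4c/γ) · sinβ cosφ / [1 − cos(β − φ)]
    = (4·39.9/20.3) · sin54.4°·cos11.6° / [1 − cos(42.8°)]
    = 7.862 · 0.8131·0.9796 / [1 − 0.7337]
    = 7.862 · 0.7965 / 0.2663
    = 23.52 m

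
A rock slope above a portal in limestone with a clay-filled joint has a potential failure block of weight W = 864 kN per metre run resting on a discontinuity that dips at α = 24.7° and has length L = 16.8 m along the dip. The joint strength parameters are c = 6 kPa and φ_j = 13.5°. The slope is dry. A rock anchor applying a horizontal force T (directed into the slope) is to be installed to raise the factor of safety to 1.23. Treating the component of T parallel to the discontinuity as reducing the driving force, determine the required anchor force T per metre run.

T = 127 kN/m

Resolving forces along and normal to the sliding plane, with the horizontal anchor force T adding T·sinα to the effective normal force and T·cosα acting up the plane against the driving force:
FS = [cL + (W cosα + T sinα) tanφ_j] / [W sinα − T cosα]
Without the anchor: N' = 785.0 kN/m, driving T_d = 361.0 kN/m, resisting R = 6·16.8 + 785.0·tan13.5° = 289.3 kN/m, FS = 0.80.
Setting FS = 1.23 and solving for T:
1.23·(361.0 − T cos24.7°) = 289.3 + T sin24.7°·tan13.5°
T·(sin24.7°·tan13.5° + 1.23·cos24.7°) = 1.23·361.0 − 289.3
T·(0.4179·0.2401 + 1.23·0.9085) = 444.1 − 289.3 = 154.8
T·1.2178 = 154.8
T = 127.1 kN/m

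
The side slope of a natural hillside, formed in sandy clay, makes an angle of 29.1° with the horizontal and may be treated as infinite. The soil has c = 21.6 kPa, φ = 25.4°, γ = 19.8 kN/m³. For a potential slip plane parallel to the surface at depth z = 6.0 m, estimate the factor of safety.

For an infinite slope with a slip plane parallel to the surface (no pore pressure): FS = [c + γz cos²β tanφ] / [γz sinβ cosβ].
γz = 19.8·6.0 = 118.80 kN/m²
Numerator = 21.6 + 118.80·cos²29.1°·tan25.4° = 21.6 + 118.80·0.7635·0.4748 = 64.668 kPa
Denominator = 118.80·sin29.1°·cos29.1° = 118.80·0.4863·0.8738 = 50.484 kPa
FS = 64.668 / 50.484 = 1.281

FS = 1.28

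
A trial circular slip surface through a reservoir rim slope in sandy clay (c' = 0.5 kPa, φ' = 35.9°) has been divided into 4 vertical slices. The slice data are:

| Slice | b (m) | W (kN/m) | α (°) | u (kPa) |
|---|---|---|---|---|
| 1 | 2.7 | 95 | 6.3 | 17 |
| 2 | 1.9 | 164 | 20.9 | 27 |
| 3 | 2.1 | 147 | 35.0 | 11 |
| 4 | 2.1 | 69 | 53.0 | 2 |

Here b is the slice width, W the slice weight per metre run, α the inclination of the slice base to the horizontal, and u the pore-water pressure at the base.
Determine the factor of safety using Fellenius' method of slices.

FS = 0.98

Ordinary method of slices: FS = Σ[c'·Δl_i + (W_i cosα_i − u_i·Δl_i)·tanφ'] / Σ W_i sinα_i, with Δl_i = b_i / cosα_i.
Slice 1: Δl = 2.7/cos6.3° = 2.716 m; N'_1 = 95·cos6.3° − 17·2.716 = 48.2; c'Δl = 1.36; W sinα = 10.4
Slice 2: Δl = 1.9/cos20.9° = 2.034 m; N'_2 = 164·cos20.9° − 27·2.034 = 98.3; c'Δl = 1.02; W sinα = 58.5
Slice 3: Δl = 2.1/cos35.0° = 2.564 m; N'_3 = 147·cos35.0° − 11·2.564 = 92.2; c'Δl = 1.28; W sinα = 84.3
Slice 4: Δl = 2.1/cos53.0° = 3.489 m; N'_4 = 69·cos53.0° − 2·3.489 = 34.5; c'Δl = 1.74; W sinα = 55.1
Σc'Δl = 5.4 kN/m; ΣN' = 273.3 kN/m; ΣW sinα = 208.4 kN/m
Resisting = 5.4 + 273.3·tan35.9° = 5.4 + 197.8 = 203.2 kN/m
FS = 203.2 / 208.4 = 0.975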